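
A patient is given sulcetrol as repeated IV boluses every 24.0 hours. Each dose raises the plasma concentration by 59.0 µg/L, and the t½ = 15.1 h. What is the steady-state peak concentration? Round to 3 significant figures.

k = ln 2 / 15.1 = 0.04590 h⁻¹
Fraction remaining after one interval: e^(−kτ) = e^(−0.04590 × 24.0) = 0.3323
R = 1 / (1 − 0.3323) = 1.498
Css,max = 59.0 × 1.498 ≈ 88.4 µg/L

88.4 µg/L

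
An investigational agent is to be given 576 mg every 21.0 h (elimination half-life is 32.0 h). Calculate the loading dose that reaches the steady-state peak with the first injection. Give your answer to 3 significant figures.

1580 mg

k = ln 2 / 32.0 = 0.02166 h⁻¹
Accumulation ratio R = 1 / (1 − e^(−kτ)) = 1 / (1 − e^(−0.02166×21.0)) = 1 / (1 − 0.6345) = 2.736
Loading dose = maintenance dose × R = 576 × 2.736 ≈ 1580 mg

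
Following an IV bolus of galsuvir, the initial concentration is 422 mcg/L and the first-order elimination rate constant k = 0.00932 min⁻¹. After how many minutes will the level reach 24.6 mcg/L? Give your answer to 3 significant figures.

305 minutes

C(t) = C₀ e^(−kt)  ⇒  t = ln(C₀/C) / k
t = ln(422/24.6) / 0.009320 = 2.842 / 0.009320 ≈ 305 minutes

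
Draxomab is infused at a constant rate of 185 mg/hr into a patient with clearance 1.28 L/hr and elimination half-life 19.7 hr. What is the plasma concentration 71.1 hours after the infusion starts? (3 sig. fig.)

133 mg/L

Css = rate / CL = 185 / 1.28 = 144.5 mg/L
k = ln 2 / 19.7 = 0.03519 hr⁻¹
C(t) = Css (1 − e^(−kt)) = 144.5 × (1 − e^(−2.502)) = 144.5 × 0.9181 ≈ 133 mg/L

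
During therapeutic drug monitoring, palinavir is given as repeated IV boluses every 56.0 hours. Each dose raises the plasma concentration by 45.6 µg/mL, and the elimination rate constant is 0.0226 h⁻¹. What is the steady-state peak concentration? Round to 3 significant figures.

63.5 µg/mL

Fraction remaining after one interval: e^(−kτ) = e^(−0.02260 × 56.0) = 0.2821
R = 1 / (1 − 0.2821) = 1.393
Css,max = 45.6 × 1.393 ≈ 63.5 µg/mL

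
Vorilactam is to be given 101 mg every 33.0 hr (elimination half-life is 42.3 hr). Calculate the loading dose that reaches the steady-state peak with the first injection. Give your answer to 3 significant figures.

242 mg

k = ln 2 / 42.3 = 0.01639 hr⁻¹
Accumulation ratio R = 1 / (1 − e^(−kτ)) = 1 / (1 − e^(−0.01639×33.0)) = 1 / (1 − 0.5823) = 2.394
Loading dose = maintenance dose × R = 101 × 2.394 ≈ 242 mg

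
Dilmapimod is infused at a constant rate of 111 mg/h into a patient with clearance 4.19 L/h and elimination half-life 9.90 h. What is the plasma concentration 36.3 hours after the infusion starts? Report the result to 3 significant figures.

24.4 µg/mL

Css = rate / CL = 111 / 4.19 = 26.49 µg/mL
k = ln 2 / 9.90 = 0.07001 h⁻¹
C(t) = Css (1 − e^(−kt)) = 26.49 × (1 − e^(−2.542)) = 26.49 × 0.9213 ≈ 24.4 µg/mL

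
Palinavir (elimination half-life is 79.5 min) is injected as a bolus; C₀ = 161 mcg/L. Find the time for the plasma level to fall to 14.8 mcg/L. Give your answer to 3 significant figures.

k = ln 2 / 79.5 = 0.008719 min⁻¹
C(t) = C₀ e^(−kt)  ⇒  t = ln(C₀/C) / k
t = ln(161/14.8) / 0.008719 = 2.387 / 0.008719 ≈ 274 minutes

274 minutes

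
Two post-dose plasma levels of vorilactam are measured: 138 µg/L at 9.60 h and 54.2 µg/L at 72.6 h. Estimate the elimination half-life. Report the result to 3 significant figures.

k = ln(C₁/C₂) / (t₂ − t₁) = ln(138/54.2) / (72.6 − 9.60)
  = 0.9346 / 63.00 = 0.01483 h⁻¹
t½ = ln 2 / k = ln 2 / 0.01483 ≈ 46.7 hours

46.7 hours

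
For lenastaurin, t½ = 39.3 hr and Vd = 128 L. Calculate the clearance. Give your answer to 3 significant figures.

k = ln 2 / t½ = ln 2 / 39.3 = 0.01764 hr⁻¹
CL = k · V = 0.01764 × 128 ≈ 2.26 L/hr

2.26 L/hr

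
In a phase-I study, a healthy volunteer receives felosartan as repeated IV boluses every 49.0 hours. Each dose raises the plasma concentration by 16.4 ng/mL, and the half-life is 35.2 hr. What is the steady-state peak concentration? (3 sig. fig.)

k = ln 2 / 35.2 = 0.01969 hr⁻¹
Fraction remaining after one interval: e^(−kτ) = e^(−0.01969 × 49.0) = 0.3810
R = 1 / (1 − 0.3810) = 1.616
Css,max = 16.4 × 1.616 ≈ 26.5 ng/mL

26.5 ng/mL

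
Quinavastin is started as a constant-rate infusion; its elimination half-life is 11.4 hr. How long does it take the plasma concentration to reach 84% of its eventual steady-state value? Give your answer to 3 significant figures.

30.1 hours

k = ln 2 / 11.4 = 0.06080 hr⁻¹
f = 1 − e^(−kt)  ⇒  t = −ln(1 − f) / k
t = −ln(1 − 0.84) / 0.06080 = 1.833 / 0.06080 ≈ 30.1 hours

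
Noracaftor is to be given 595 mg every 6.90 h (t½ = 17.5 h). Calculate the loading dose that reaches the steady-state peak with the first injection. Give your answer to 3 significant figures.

k = ln 2 / 17.5 = 0.03961 h⁻¹
Accumulation ratio R = 1 / (1 − e^(−kτ)) = 1 / (1 − e^(−0.03961×6.90)) = 1 / (1 − 0.7609) = 4.182
Loading dose = maintenance dose × R = 595 × 4.182 ≈ 2490 mg

2490 mg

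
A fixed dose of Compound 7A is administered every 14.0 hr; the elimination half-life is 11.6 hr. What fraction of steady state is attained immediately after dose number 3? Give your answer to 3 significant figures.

k = ln 2 / 11.6 = 0.05975 hr⁻¹
f_n = 1 − e^(−nkτ) = 1 − e^(−3 × 0.05975 × 14.0) = 1 − e^(−2.510) = 1 − 0.08129 ≈ 0.919

0.919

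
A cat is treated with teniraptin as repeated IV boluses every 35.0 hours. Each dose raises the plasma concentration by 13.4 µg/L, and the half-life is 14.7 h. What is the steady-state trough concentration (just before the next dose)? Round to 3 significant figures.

3.18 µg/L

k = ln 2 / 14.7 = 0.04715 h⁻¹
Fraction remaining after one interval: e^(−kτ) = e^(−0.04715 × 35.0) = 0.1920
R = 1 / (1 − 0.1920) = 1.238
Css,max = 13.4 × 1.238 = 16.58 µg/L
Css,min = Css,max × e^(−kτ) = 16.58 × 0.1920 ≈ 3.18 µg/L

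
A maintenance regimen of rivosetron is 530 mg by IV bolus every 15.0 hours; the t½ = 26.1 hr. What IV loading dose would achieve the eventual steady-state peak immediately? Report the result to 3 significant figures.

k = ln 2 / 26.1 = 0.02656 hr⁻¹
Accumulation ratio R = 1 / (1 − e^(−kτ)) = 1 / (1 − e^(−0.02656×15.0)) = 1 / (1 − 0.6714) = 3.043
Loading dose = maintenance dose × R = 530 × 3.043 ≈ 1610 mg

1610 mg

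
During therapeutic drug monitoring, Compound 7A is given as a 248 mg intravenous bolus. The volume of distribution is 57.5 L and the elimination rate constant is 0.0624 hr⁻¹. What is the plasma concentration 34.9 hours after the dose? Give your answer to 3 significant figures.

0.489 mg/L

C₀ = dose / V = 248 / 57.5 = 4.313 mg/L
C(t) = C₀ e^(−kt) = 4.313 × e^(−0.06240 × 34.9) = 4.313 × e^(−2.178) = 4.313 × 0.1133 ≈ 0.489 mg/L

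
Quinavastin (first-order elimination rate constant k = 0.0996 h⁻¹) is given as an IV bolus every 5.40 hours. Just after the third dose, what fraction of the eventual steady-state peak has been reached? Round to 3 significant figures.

f_n = 1 − e^(−nkτ) = 1 − e^(−3 × 0.09960 × 5.40) = 1 − e^(−1.614) = 1 − 0.1992 ≈ 0.801

0.801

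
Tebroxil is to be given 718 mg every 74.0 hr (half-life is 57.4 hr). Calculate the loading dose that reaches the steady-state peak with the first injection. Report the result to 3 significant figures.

k = ln 2 / 57.4 = 0.01208 hr⁻¹
Accumulation ratio R = 1 / (1 − e^(−kτ)) = 1 / (1 − e^(−0.01208×74.0)) = 1 / (1 − 0.4092) = 1.693
Loading dose = maintenance dose × R = 718 × 1.693 ≈ 1220 mg

1220 mg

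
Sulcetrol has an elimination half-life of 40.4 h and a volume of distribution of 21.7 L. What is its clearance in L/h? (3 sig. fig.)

k = ln 2 / t½ = ln 2 / 40.4 = 0.01716 h⁻¹
CL = k · V = 0.01716 × 21.7 ≈ 0.372 L/h

0.372 L/h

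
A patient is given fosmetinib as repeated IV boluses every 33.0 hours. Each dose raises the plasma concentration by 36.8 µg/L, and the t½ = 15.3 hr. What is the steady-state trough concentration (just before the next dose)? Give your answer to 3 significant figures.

10.6 µg/L

k = ln 2 / 15.3 = 0.04530 hr⁻¹
Fraction remaining after one interval: e^(−kτ) = e^(−0.04530 × 33.0) = 0.2242
R = 1 / (1 − 0.2242) = 1.289
Css,max = 36.8 × 1.289 = 47.44 µg/L
Css,min = Css,max × e^(−kτ) = 47.44 × 0.2242 ≈ 10.6 µg/L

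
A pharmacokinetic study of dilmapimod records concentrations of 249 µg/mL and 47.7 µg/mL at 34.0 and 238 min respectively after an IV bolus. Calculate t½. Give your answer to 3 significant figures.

85.6 minutes

k = ln(C₁/C₂) / (t₂ − t₁) = ln(249/47.7) / (238 − 34.0)
  = 1.653 / 204.0 = 0.008101 min⁻¹
t½ = ln 2 / k = ln 2 / 0.008101 ≈ 85.6 minutes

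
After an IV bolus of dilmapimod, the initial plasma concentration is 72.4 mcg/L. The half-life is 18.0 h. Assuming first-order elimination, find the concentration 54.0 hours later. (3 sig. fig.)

k = ln 2 / 18.0 = 0.03851 h⁻¹
54.0 h is 3.000 half-lives, so C = 72.4 × (1/2)^3.000 = 72.4 × 0.1250 ≈ 9.05 mcg/L

9.05 mcg/L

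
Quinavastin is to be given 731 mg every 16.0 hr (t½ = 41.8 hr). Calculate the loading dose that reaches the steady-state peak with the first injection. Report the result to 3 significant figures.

k = ln 2 / 41.8 = 0.01658 hr⁻¹
Accumulation ratio R = 1 / (1 − e^(−kτ)) = 1 / (1 − e^(−0.01658×16.0)) = 1 / (1 − 0.7670) = 4.291
Loading dose = maintenance dose × R = 731 × 4.291 ≈ 3140 mg

3140 mg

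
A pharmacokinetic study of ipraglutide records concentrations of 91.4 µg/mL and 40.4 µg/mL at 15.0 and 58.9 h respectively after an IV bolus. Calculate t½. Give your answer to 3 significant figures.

k = ln(C₁/C₂) / (t₂ − t₁) = ln(91.4/40.4) / (58.9 − 15.0)
  = 0.8164 / 43.90 = 0.01860 h⁻¹
t½ = ln 2 / k = ln 2 / 0.01860 ≈ 37.3 hours

37.3 hours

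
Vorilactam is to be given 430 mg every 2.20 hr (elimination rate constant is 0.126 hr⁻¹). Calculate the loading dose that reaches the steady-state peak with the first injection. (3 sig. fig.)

Accumulation ratio R = 1 / (1 − e^(−kτ)) = 1 / (1 − e^(−0.1260×2.20)) = 1 / (1 − 0.7579) = 4.131
Loading dose = maintenance dose × R = 430 × 4.131 ≈ 1780 mg

1780 mg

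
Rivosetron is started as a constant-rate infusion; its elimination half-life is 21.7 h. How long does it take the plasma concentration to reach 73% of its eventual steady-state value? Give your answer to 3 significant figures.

41.0 hours

k = ln 2 / 21.7 = 0.03194 h⁻¹
f = 1 − e^(−kt)  ⇒  t = −ln(1 − f) / k
t = −ln(1 − 0.73) / 0.03194 = 1.309 / 0.03194 ≈ 41.0 hours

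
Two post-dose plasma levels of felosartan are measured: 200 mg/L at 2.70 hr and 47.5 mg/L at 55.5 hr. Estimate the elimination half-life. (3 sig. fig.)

25.5 hours

k = ln(C₁/C₂) / (t₂ − t₁) = ln(200/47.5) / (55.5 − 2.70)
  = 1.438 / 52.80 = 0.02723 hr⁻¹
t½ = ln 2 / k = ln 2 / 0.02723 ≈ 25.5 hours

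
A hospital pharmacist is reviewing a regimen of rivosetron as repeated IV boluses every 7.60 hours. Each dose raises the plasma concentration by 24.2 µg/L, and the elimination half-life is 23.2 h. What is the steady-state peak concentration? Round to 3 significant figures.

k = ln 2 / 23.2 = 0.02988 h⁻¹
Fraction remaining after one interval: e^(−kτ) = e^(−0.02988 × 7.60) = 0.7969
R = 1 / (1 − 0.7969) = 4.923
Css,max = 24.2 × 4.923 ≈ 119 µg/L

119 µg/L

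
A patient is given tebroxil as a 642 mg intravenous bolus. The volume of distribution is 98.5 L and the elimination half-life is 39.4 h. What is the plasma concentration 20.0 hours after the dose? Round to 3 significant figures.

C₀ = dose / V = 642 / 98.5 = 6.518 mg/L
k = ln 2 / 39.4 = 0.01759 h⁻¹
C(t) = C₀ e^(−kt) = 6.518 × e^(−0.01759 × 20.0) = 6.518 × e^(−0.3519) = 6.518 × 0.7034 ≈ 4.58 mg/L

4.58 mg/L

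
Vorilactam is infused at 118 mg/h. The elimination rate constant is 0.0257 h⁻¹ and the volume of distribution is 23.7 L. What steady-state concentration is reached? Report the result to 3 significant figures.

194 µg/mL

CL = k · V = 0.0257 × 23.7 = 0.6091 L/h
Css = rate / CL = 118 / 0.6091 ≈ 194 µg/mL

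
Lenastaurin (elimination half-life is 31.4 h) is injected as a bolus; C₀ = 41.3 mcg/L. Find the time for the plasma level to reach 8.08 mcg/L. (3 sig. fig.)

73.9 hours

k = ln 2 / 31.4 = 0.02207 h⁻¹
C(t) = C₀ e^(−kt)  ⇒  t = ln(C₀/C) / k
t = ln(41.3/8.08) / 0.02207 = 1.631 / 0.02207 ≈ 73.9 hours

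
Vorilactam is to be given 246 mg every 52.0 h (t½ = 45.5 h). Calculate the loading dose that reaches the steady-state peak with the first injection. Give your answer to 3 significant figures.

k = ln 2 / 45.5 = 0.01523 h⁻¹
Accumulation ratio R = 1 / (1 − e^(−kτ)) = 1 / (1 − e^(−0.01523×52.0)) = 1 / (1 − 0.4529) = 1.828
Loading dose = maintenance dose × R = 246 × 1.828 ≈ 450 mg

450 mg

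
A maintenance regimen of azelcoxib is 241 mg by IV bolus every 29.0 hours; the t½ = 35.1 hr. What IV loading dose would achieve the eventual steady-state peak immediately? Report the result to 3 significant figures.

553 mg

k = ln 2 / 35.1 = 0.01975 hr⁻¹
Accumulation ratio R = 1 / (1 − e^(−kτ)) = 1 / (1 − e^(−0.01975×29.0)) = 1 / (1 − 0.5640) = 2.294
Loading dose = maintenance dose × R = 241 × 2.294 ≈ 553 mg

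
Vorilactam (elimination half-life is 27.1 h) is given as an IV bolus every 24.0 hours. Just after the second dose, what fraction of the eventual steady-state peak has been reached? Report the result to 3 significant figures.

0.707

k = ln 2 / 27.1 = 0.02558 h⁻¹
f_n = 1 − e^(−nkτ) = 1 − e^(−2 × 0.02558 × 24.0) = 1 − e^(−1.228) = 1 − 0.2930 ≈ 0.707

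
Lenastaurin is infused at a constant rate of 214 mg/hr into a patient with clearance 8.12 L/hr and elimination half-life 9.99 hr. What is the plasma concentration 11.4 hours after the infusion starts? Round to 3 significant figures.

Css = rate / CL = 214 / 8.12 = 26.35 mg/L
k = ln 2 / 9.99 = 0.06938 hr⁻¹
C(t) = Css (1 − e^(−kt)) = 26.35 × (1 − e^(−0.7910)) = 26.35 × 0.5466 ≈ 14.4 mg/L

14.4 mg/L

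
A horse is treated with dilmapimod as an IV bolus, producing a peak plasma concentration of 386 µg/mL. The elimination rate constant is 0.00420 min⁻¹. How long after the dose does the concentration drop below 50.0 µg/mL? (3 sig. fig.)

487 minutes

C(t) = C₀ e^(−kt)  ⇒  t = ln(C₀/C) / k
t = ln(386/50.0) / 0.004200 = 2.044 / 0.004200 ≈ 487 minutes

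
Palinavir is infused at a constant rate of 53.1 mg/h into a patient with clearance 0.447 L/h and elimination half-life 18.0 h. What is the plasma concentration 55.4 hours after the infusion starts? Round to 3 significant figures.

105 mg/L

Css = rate / CL = 53.1 / 0.447 = 118.8 mg/L
k = ln 2 / 18.0 = 0.03851 h⁻¹
C(t) = Css (1 − e^(−kt)) = 118.8 × (1 − e^(−2.133)) = 118.8 × 0.8816 ≈ 105 mg/L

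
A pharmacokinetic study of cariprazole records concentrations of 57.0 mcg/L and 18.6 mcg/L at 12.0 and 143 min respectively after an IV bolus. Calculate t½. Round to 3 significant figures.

81.1 minutes

k = ln(C₁/C₂) / (t₂ − t₁) = ln(57.0/18.6) / (143 − 12.0)
  = 1.120 / 131.0 = 0.008549 min⁻¹
t½ = ln 2 / k = ln 2 / 0.008549 ≈ 81.1 minutes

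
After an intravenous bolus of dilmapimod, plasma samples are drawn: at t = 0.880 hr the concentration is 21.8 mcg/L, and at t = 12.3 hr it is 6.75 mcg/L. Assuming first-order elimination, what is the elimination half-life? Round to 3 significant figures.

k = ln(C₁/C₂) / (t₂ − t₁) = ln(21.8/6.75) / (12.3 − 0.880)
  = 1.172 / 11.42 = 0.1027 hr⁻¹
t½ = ln 2 / k = ln 2 / 0.1027 ≈ 6.75 hours

6.75 hours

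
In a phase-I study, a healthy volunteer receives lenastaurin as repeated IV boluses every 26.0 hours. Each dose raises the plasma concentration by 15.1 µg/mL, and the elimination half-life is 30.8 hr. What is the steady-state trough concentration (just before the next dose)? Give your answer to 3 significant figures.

19.0 µg/mL

k = ln 2 / 30.8 = 0.02250 hr⁻¹
Fraction remaining after one interval: e^(−kτ) = e^(−0.02250 × 26.0) = 0.5570
R = 1 / (1 − 0.5570) = 2.258
Css,max = 15.1 × 2.258 = 34.09 µg/mL
Css,min = Css,max × e^(−kτ) = 34.09 × 0.5570 ≈ 19.0 µg/mL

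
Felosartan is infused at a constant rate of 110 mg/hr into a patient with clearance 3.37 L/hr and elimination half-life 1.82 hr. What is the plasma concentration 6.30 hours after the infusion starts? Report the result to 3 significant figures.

Css = rate / CL = 110 / 3.37 = 32.64 µg/mL
k = ln 2 / 1.82 = 0.3809 hr⁻¹
C(t) = Css (1 − e^(−kt)) = 32.64 × (1 − e^(−2.399)) = 32.64 × 0.9092 ≈ 29.7 µg/mL

29.7 µg/mL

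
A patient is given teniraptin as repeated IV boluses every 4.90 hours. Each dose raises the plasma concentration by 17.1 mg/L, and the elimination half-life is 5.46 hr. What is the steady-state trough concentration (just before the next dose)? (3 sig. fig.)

19.8 mg/L

k = ln 2 / 5.46 = 0.1270 hr⁻¹
Fraction remaining after one interval: e^(−kτ) = e^(−0.1270 × 4.90) = 0.5368
R = 1 / (1 − 0.5368) = 2.159
Css,max = 17.1 × 2.159 = 36.92 mg/L
Css,min = Css,max × e^(−kτ) = 36.92 × 0.5368 ≈ 19.8 mg/L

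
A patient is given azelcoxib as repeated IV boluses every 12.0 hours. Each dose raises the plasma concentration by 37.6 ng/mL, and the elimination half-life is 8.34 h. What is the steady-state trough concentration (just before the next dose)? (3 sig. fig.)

22.0 ng/mL

k = ln 2 / 8.34 = 0.08311 h⁻¹
Fraction remaining after one interval: e^(−kτ) = e^(−0.08311 × 12.0) = 0.3689
R = 1 / (1 − 0.3689) = 1.584
Css,max = 37.6 × 1.584 = 59.57 ng/mL
Css,min = Css,max × e^(−kτ) = 59.57 × 0.3689 ≈ 22.0 ng/mL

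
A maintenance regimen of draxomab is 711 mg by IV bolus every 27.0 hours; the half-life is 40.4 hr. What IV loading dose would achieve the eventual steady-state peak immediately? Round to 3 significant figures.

1920 mg

k = ln 2 / 40.4 = 0.01716 hr⁻¹
Accumulation ratio R = 1 / (1 − e^(−kτ)) = 1 / (1 − e^(−0.01716×27.0)) = 1 / (1 − 0.6292) = 2.697
Loading dose = maintenance dose × R = 711 × 2.697 ≈ 1920 mg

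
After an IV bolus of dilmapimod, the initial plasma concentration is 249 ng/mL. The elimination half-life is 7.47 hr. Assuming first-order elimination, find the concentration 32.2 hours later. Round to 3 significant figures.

12.5 ng/mL

k = ln 2 / 7.47 = 0.09279 hr⁻¹
32.2 hr is 4.311 half-lives, so C = 249 × (1/2)^4.311 = 249 × 0.05039 ≈ 12.5 ng/mL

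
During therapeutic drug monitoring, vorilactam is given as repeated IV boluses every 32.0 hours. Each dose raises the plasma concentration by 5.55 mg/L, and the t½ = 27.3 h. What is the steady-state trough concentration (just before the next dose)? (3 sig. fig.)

4.43 mg/L

k = ln 2 / 27.3 = 0.02539 h⁻¹
Fraction remaining after one interval: e^(−kτ) = e^(−0.02539 × 32.0) = 0.4438
R = 1 / (1 − 0.4438) = 1.798
Css,max = 5.55 × 1.798 = 9.978 mg/L
Css,min = Css,max × e^(−kτ) = 9.978 × 0.4438 ≈ 4.43 mg/L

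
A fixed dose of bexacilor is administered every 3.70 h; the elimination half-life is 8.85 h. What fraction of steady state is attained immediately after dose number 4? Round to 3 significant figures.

0.686

k = ln 2 / 8.85 = 0.07832 h⁻¹
f_n = 1 − e^(−nkτ) = 1 − e^(−4 × 0.07832 × 3.70) = 1 − e^(−1.159) = 1 − 0.3137 ≈ 0.686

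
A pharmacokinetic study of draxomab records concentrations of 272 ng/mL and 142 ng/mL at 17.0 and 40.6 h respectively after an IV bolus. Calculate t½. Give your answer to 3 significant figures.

25.2 hours

k = ln(C₁/C₂) / (t₂ − t₁) = ln(272/142) / (40.6 − 17.0)
  = 0.6500 / 23.60 = 0.02754 h⁻¹
t½ = ln 2 / k = ln 2 / 0.02754 ≈ 25.2 hours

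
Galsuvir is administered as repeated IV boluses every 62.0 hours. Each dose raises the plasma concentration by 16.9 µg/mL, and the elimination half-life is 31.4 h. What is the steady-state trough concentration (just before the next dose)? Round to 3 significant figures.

5.77 µg/mL

k = ln 2 / 31.4 = 0.02207 h⁻¹
Fraction remaining after one interval: e^(−kτ) = e^(−0.02207 × 62.0) = 0.2545
R = 1 / (1 − 0.2545) = 1.341
Css,max = 16.9 × 1.341 = 22.67 µg/mL
Css,min = Css,max × e^(−kτ) = 22.67 × 0.2545 ≈ 5.77 µg/mL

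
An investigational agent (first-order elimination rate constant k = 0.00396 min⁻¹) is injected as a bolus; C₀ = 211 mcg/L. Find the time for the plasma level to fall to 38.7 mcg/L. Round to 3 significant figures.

428 minutes

C(t) = C₀ e^(−kt)  ⇒  t = ln(C₀/C) / k
t = ln(211/38.7) / 0.003960 = 1.696 / 0.003960 ≈ 428 minutes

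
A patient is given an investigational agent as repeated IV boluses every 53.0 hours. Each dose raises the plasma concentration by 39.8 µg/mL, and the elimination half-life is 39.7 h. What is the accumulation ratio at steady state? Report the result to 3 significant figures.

k = ln 2 / 39.7 = 0.01746 h⁻¹
Fraction remaining after one interval: e^(−kτ) = e^(−0.01746 × 53.0) = 0.3964
R = 1 / (1 − 0.3964) = 1 / 0.6036 ≈ 1.66

1.66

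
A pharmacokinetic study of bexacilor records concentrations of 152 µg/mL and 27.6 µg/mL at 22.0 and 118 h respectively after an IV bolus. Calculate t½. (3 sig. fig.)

39.0 hours

k = ln(C₁/C₂) / (t₂ − t₁) = ln(152/27.6) / (118 − 22.0)
  = 1.706 / 96.00 = 0.01777 h⁻¹
t½ = ln 2 / k = ln 2 / 0.01777 ≈ 39.0 hours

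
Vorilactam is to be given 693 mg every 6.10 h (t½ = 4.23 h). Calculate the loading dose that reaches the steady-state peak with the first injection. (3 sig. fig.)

1100 mg

k = ln 2 / 4.23 = 0.1639 h⁻¹
Accumulation ratio R = 1 / (1 − e^(−kτ)) = 1 / (1 − e^(−0.1639×6.10)) = 1 / (1 − 0.3680) = 1.582
Loading dose = maintenance dose × R = 693 × 1.582 ≈ 1100 mg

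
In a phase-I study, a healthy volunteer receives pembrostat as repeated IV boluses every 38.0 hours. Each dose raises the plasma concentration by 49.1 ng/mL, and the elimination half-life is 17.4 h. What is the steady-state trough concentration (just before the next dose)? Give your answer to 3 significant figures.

13.9 ng/mL

k = ln 2 / 17.4 = 0.03984 h⁻¹
Fraction remaining after one interval: e^(−kτ) = e^(−0.03984 × 38.0) = 0.2201
R = 1 / (1 − 0.2201) = 1.282
Css,max = 49.1 × 1.282 = 62.96 ng/mL
Css,min = Css,max × e^(−kτ) = 62.96 × 0.2201 ≈ 13.9 ng/mL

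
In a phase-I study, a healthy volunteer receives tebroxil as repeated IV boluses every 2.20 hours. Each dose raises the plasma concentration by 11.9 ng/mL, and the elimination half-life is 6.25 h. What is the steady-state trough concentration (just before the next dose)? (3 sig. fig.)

k = ln 2 / 6.25 = 0.1109 h⁻¹
Fraction remaining after one interval: e^(−kτ) = e^(−0.1109 × 2.20) = 0.7835
R = 1 / (1 − 0.7835) = 4.619
Css,max = 11.9 × 4.619 = 54.96 ng/mL
Css,min = Css,max × e^(−kτ) = 54.96 × 0.7835 ≈ 43.1 ng/mL

43.1 ng/mL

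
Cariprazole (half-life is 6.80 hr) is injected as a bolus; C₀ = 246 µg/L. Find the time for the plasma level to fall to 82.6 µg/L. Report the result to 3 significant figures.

10.7 hours

k = ln 2 / 6.80 = 0.1019 hr⁻¹
C(t) = C₀ e^(−kt)  ⇒  t = ln(C₀/C) / k
t = ln(246/82.6) / 0.1019 = 1.091 / 0.1019 ≈ 10.7 hours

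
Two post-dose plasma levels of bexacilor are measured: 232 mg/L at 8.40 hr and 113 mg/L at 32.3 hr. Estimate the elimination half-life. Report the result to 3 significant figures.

k = ln(C₁/C₂) / (t₂ − t₁) = ln(232/113) / (32.3 − 8.40)
  = 0.7193 / 23.90 = 0.03010 hr⁻¹
t½ = ln 2 / k = ln 2 / 0.03010 ≈ 23.0 hours

23.0 hours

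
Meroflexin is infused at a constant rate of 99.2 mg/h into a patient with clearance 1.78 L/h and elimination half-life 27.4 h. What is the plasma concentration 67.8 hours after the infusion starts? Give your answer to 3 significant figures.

Css = rate / CL = 99.2 / 1.78 = 55.73 mg/L
k = ln 2 / 27.4 = 0.02530 h⁻¹
C(t) = Css (1 − e^(−kt)) = 55.73 × (1 − e^(−1.715)) = 55.73 × 0.8201 ≈ 45.7 mg/L

45.7 mg/L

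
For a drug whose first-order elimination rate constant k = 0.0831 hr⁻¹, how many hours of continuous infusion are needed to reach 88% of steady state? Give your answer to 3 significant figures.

f = 1 − e^(−kt)  ⇒  t = −ln(1 − f) / k
t = −ln(1 − 0.88) / 0.08310 = 2.120 / 0.08310 ≈ 25.5 hours

25.5 hours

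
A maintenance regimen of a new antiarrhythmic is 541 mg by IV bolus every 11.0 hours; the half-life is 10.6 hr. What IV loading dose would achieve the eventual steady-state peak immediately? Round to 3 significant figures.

1050 mg

k = ln 2 / 10.6 = 0.06539 hr⁻¹
Accumulation ratio R = 1 / (1 − e^(−kτ)) = 1 / (1 − e^(−0.06539×11.0)) = 1 / (1 − 0.4871) = 1.950
Loading dose = maintenance dose × R = 541 × 1.950 ≈ 1050 mg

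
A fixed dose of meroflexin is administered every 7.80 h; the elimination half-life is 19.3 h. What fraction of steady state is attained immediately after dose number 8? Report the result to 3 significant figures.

0.894

k = ln 2 / 19.3 = 0.03591 h⁻¹
f_n = 1 − e^(−nkτ) = 1 − e^(−8 × 0.03591 × 7.80) = 1 − e^(−2.241) = 1 − 0.1063 ≈ 0.894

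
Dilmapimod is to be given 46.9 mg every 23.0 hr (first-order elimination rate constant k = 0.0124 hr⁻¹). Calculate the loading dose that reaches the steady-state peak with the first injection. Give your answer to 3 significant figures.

Accumulation ratio R = 1 / (1 − e^(−kτ)) = 1 / (1 − e^(−0.01240×23.0)) = 1 / (1 − 0.7519) = 4.030
Loading dose = maintenance dose × R = 46.9 × 4.030 ≈ 189 mg

189 mg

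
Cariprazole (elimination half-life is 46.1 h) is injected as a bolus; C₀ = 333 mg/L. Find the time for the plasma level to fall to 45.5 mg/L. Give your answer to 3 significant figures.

k = ln 2 / 46.1 = 0.01504 h⁻¹
C(t) = C₀ e^(−kt)  ⇒  t = ln(C₀/C) / k
t = ln(333/45.5) / 0.01504 = 1.990 / 0.01504 ≈ 132 hours

132 hours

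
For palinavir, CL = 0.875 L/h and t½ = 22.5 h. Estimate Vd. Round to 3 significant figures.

k = ln 2 / t½ = ln 2 / 22.5 = 0.03081 h⁻¹
V = CL / k = 0.875 / 0.03081 ≈ 28.4 L

28.4 L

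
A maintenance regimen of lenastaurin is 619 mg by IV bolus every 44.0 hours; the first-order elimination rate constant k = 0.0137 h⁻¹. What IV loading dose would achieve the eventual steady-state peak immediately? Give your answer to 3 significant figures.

Accumulation ratio R = 1 / (1 − e^(−kτ)) = 1 / (1 − e^(−0.01370×44.0)) = 1 / (1 − 0.5473) = 2.209
Loading dose = maintenance dose × R = 619 × 2.209 ≈ 1370 mg

1370 mg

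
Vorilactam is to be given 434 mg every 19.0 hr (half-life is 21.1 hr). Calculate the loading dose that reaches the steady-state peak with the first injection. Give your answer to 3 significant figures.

k = ln 2 / 21.1 = 0.03285 hr⁻¹
Accumulation ratio R = 1 / (1 − e^(−kτ)) = 1 / (1 − e^(−0.03285×19.0)) = 1 / (1 − 0.5357) = 2.154
Loading dose = maintenance dose × R = 434 × 2.154 ≈ 935 mg

935 mg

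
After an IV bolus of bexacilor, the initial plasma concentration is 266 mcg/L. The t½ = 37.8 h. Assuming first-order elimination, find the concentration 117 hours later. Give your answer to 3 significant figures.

31.1 mcg/L

k = ln 2 / 37.8 = 0.01834 h⁻¹
117 h is 3.095 half-lives, so C = 266 × (1/2)^3.095 = 266 × 0.1170 ≈ 31.1 mcg/L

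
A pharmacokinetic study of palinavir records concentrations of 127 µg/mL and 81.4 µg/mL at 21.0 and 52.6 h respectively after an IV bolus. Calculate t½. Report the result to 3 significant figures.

k = ln(C₁/C₂) / (t₂ − t₁) = ln(127/81.4) / (52.6 − 21.0)
  = 0.4448 / 31.60 = 0.01408 h⁻¹
t½ = ln 2 / k = ln 2 / 0.01408 ≈ 49.2 hours

49.2 hours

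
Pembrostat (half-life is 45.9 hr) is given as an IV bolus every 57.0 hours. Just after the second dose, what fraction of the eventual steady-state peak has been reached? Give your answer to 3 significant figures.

k = ln 2 / 45.9 = 0.01510 hr⁻¹
f_n = 1 − e^(−nkτ) = 1 − e^(−2 × 0.01510 × 57.0) = 1 − e^(−1.722) = 1 − 0.1788 ≈ 0.821

0.821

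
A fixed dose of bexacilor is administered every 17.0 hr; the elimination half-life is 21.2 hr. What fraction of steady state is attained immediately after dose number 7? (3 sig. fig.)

k = ln 2 / 21.2 = 0.03270 hr⁻¹
f_n = 1 − e^(−nkτ) = 1 − e^(−7 × 0.03270 × 17.0) = 1 − e^(−3.891) = 1 − 0.02043 ≈ 0.980

0.980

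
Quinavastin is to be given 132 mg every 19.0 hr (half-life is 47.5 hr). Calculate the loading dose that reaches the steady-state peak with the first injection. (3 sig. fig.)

545 mg

k = ln 2 / 47.5 = 0.01459 hr⁻¹
Accumulation ratio R = 1 / (1 − e^(−kτ)) = 1 / (1 − e^(−0.01459×19.0)) = 1 / (1 − 0.7579) = 4.130
Loading dose = maintenance dose × R = 132 × 4.130 ≈ 545 mg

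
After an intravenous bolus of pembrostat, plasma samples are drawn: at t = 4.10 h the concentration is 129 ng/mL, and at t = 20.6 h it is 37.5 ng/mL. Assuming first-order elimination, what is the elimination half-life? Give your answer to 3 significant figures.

9.26 hours

k = ln(C₁/C₂) / (t₂ − t₁) = ln(129/37.5) / (20.6 − 4.10)
  = 1.235 / 16.50 = 0.07488 h⁻¹
t½ = ln 2 / k = ln 2 / 0.07488 ≈ 9.26 hours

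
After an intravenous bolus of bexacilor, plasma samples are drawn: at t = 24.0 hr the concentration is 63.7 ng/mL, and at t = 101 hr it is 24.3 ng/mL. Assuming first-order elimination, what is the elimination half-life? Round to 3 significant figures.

55.4 hours

k = ln(C₁/C₂) / (t₂ − t₁) = ln(63.7/24.3) / (101 − 24.0)
  = 0.9637 / 77.00 = 0.01252 hr⁻¹
t½ = ln 2 / k = ln 2 / 0.01252 ≈ 55.4 hours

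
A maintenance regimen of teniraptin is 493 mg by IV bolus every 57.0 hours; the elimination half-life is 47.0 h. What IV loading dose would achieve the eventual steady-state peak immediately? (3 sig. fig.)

k = ln 2 / 47.0 = 0.01475 h⁻¹
Accumulation ratio R = 1 / (1 − e^(−kτ)) = 1 / (1 − e^(−0.01475×57.0)) = 1 / (1 − 0.4314) = 1.759
Loading dose = maintenance dose × R = 493 × 1.759 ≈ 867 mg

867 mg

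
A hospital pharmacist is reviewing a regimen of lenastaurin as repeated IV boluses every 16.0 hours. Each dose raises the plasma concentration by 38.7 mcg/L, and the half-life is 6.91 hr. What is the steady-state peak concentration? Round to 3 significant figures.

48.4 mcg/L

k = ln 2 / 6.91 = 0.1003 hr⁻¹
Fraction remaining after one interval: e^(−kτ) = e^(−0.1003 × 16.0) = 0.2009
R = 1 / (1 − 0.2009) = 1.251
Css,max = 38.7 × 1.251 ≈ 48.4 mcg/L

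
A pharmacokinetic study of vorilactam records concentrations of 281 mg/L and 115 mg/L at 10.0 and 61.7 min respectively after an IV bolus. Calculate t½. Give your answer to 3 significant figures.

k = ln(C₁/C₂) / (t₂ − t₁) = ln(281/115) / (61.7 − 10.0)
  = 0.8934 / 51.70 = 0.01728 min⁻¹
t½ = ln 2 / k = ln 2 / 0.01728 ≈ 40.1 minutes

40.1 minutes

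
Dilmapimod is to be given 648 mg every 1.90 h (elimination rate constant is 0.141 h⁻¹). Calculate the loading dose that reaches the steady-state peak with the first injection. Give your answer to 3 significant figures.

2760 mg

Accumulation ratio R = 1 / (1 − e^(−kτ)) = 1 / (1 − e^(−0.1410×1.90)) = 1 / (1 − 0.7650) = 4.255
Loading dose = maintenance dose × R = 648 × 4.255 ≈ 2760 mg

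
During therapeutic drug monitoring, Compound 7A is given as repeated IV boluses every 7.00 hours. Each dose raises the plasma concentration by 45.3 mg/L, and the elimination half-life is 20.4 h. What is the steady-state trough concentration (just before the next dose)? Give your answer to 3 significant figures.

169 mg/L

k = ln 2 / 20.4 = 0.03398 h⁻¹
Fraction remaining after one interval: e^(−kτ) = e^(−0.03398 × 7.00) = 0.7883
R = 1 / (1 − 0.7883) = 4.724
Css,max = 45.3 × 4.724 = 214.0 mg/L
Css,min = Css,max × e^(−kτ) = 214.0 × 0.7883 ≈ 169 mg/L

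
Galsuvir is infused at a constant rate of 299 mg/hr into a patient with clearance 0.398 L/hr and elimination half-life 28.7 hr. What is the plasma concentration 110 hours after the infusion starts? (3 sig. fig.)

699 mg/L

Css = rate / CL = 299 / 0.398 = 751.3 mg/L
k = ln 2 / 28.7 = 0.02415 hr⁻¹
C(t) = Css (1 − e^(−kt)) = 751.3 × (1 − e^(−2.657)) = 751.3 × 0.9298 ≈ 699 mg/L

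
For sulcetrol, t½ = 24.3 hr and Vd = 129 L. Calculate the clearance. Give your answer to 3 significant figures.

k = ln 2 / t½ = ln 2 / 24.3 = 0.02852 hr⁻¹
CL = k · V = 0.02852 × 129 ≈ 3.68 L/hr

3.68 L/hr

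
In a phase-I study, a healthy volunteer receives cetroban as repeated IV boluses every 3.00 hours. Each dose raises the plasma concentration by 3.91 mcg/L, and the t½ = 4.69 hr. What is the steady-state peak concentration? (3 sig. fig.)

k = ln 2 / 4.69 = 0.1478 hr⁻¹
Fraction remaining after one interval: e^(−kτ) = e^(−0.1478 × 3.00) = 0.6419
R = 1 / (1 − 0.6419) = 2.792
Css,max = 3.91 × 2.792 ≈ 10.9 mcg/L

10.9 mcg/L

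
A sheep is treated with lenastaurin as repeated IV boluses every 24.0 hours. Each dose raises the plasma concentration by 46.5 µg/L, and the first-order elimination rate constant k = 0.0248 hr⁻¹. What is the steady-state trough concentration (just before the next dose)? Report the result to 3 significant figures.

Fraction remaining after one interval: e^(−kτ) = e^(−0.02480 × 24.0) = 0.5515
R = 1 / (1 − 0.5515) = 2.229
Css,max = 46.5 × 2.229 = 103.7 µg/L
Css,min = Css,max × e^(−kτ) = 103.7 × 0.5515 ≈ 57.2 µg/L

57.2 µg/L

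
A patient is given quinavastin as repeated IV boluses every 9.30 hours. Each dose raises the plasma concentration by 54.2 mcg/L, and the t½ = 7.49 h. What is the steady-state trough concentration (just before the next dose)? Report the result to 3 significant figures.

39.7 mcg/L

k = ln 2 / 7.49 = 0.09254 h⁻¹
Fraction remaining after one interval: e^(−kτ) = e^(−0.09254 × 9.30) = 0.4229
R = 1 / (1 − 0.4229) = 1.733
Css,max = 54.2 × 1.733 = 93.92 mcg/L
Css,min = Css,max × e^(−kτ) = 93.92 × 0.4229 ≈ 39.7 mcg/L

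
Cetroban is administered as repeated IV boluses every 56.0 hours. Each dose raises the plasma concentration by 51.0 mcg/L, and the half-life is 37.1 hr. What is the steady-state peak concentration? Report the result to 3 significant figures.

k = ln 2 / 37.1 = 0.01868 hr⁻¹
Fraction remaining after one interval: e^(−kτ) = e^(−0.01868 × 56.0) = 0.3512
R = 1 / (1 − 0.3512) = 1.541
Css,max = 51.0 × 1.541 ≈ 78.6 mcg/L

78.6 mcg/L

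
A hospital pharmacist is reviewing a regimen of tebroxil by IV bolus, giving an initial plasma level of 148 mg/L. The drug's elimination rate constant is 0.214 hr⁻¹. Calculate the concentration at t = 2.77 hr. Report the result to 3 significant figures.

81.8 mg/L

C(t) = C₀ e^(−kt) = 148 × e^(−0.2140 × 2.77) = 148 × e^(−0.5928) = 148 × 0.5528 ≈ 81.8 mg/L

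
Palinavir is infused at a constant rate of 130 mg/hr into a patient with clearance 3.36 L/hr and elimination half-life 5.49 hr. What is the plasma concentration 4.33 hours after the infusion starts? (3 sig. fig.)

16.3 µg/mL

Css = rate / CL = 130 / 3.36 = 38.69 µg/mL
k = ln 2 / 5.49 = 0.1263 hr⁻¹
C(t) = Css (1 − e^(−kt)) = 38.69 × (1 − e^(−0.5467)) = 38.69 × 0.4211 ≈ 16.3 µg/mL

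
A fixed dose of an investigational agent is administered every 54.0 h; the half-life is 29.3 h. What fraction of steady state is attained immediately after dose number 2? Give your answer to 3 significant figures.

0.922

k = ln 2 / 29.3 = 0.02366 h⁻¹
f_n = 1 − e^(−nkτ) = 1 − e^(−2 × 0.02366 × 54.0) = 1 − e^(−2.555) = 1 − 0.07770 ≈ 0.922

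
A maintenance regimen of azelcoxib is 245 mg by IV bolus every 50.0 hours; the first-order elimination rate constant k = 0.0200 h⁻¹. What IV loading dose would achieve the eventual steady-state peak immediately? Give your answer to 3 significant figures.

Accumulation ratio R = 1 / (1 − e^(−kτ)) = 1 / (1 − e^(−0.02000×50.0)) = 1 / (1 − 0.3679) = 1.582
Loading dose = maintenance dose × R = 245 × 1.582 ≈ 388 mg

388 mg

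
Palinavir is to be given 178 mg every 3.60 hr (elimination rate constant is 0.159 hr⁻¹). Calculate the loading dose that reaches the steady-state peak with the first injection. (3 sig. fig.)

Accumulation ratio R = 1 / (1 − e^(−kτ)) = 1 / (1 − e^(−0.1590×3.60)) = 1 / (1 − 0.5642) = 2.294
Loading dose = maintenance dose × R = 178 × 2.294 ≈ 408 mg

408 mg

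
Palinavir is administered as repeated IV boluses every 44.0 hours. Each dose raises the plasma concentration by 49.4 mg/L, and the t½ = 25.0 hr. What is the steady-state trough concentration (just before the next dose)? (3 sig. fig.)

k = ln 2 / 25.0 = 0.02773 hr⁻¹
Fraction remaining after one interval: e^(−kτ) = e^(−0.02773 × 44.0) = 0.2952
R = 1 / (1 − 0.2952) = 1.419
Css,max = 49.4 × 1.419 = 70.10 mg/L
Css,min = Css,max × e^(−kτ) = 70.10 × 0.2952 ≈ 20.7 mg/L

20.7 mg/L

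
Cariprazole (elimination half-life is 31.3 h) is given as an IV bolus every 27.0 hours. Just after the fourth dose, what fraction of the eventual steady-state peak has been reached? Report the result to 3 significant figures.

0.909

k = ln 2 / 31.3 = 0.02215 h⁻¹
f_n = 1 − e^(−nkτ) = 1 − e^(−4 × 0.02215 × 27.0) = 1 − e^(−2.392) = 1 − 0.09147 ≈ 0.909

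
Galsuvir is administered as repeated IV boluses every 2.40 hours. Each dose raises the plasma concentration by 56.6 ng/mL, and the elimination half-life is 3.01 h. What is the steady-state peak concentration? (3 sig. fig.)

133 ng/mL

k = ln 2 / 3.01 = 0.2303 h⁻¹
Fraction remaining after one interval: e^(−kτ) = e^(−0.2303 × 2.40) = 0.5754
R = 1 / (1 − 0.5754) = 2.355
Css,max = 56.6 × 2.355 ≈ 133 ng/mL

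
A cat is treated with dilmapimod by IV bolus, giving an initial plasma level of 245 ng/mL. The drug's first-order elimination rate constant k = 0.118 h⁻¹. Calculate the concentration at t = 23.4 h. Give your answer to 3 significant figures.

15.5 ng/mL

C(t) = C₀ e^(−kt) = 245 × e^(−0.1180 × 23.4) = 245 × e^(−2.761) = 245 × 0.06322 ≈ 15.5 ng/mL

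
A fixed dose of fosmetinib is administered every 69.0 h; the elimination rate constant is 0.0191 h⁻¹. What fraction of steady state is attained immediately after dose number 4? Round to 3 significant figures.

f_n = 1 − e^(−nkτ) = 1 − e^(−4 × 0.01910 × 69.0) = 1 − e^(−5.272) = 1 − 0.005135 ≈ 0.995

0.995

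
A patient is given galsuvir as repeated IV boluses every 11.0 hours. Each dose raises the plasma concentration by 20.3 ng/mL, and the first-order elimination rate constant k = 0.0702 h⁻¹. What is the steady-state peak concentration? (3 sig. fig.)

Fraction remaining after one interval: e^(−kτ) = e^(−0.07020 × 11.0) = 0.4620
R = 1 / (1 − 0.4620) = 1.859
Css,max = 20.3 × 1.859 ≈ 37.7 ng/mL

37.7 ng/mL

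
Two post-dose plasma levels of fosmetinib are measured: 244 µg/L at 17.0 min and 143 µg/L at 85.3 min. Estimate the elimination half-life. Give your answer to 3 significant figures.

k = ln(C₁/C₂) / (t₂ − t₁) = ln(244/143) / (85.3 − 17.0)
  = 0.5343 / 68.30 = 0.007823 min⁻¹
t½ = ln 2 / k = ln 2 / 0.007823 ≈ 88.6 minutes

88.6 minutes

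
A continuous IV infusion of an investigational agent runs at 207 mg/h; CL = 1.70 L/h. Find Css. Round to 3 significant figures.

Css = infusion rate / CL = 207 / 1.70 ≈ 122 mg/L

122 mg/L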